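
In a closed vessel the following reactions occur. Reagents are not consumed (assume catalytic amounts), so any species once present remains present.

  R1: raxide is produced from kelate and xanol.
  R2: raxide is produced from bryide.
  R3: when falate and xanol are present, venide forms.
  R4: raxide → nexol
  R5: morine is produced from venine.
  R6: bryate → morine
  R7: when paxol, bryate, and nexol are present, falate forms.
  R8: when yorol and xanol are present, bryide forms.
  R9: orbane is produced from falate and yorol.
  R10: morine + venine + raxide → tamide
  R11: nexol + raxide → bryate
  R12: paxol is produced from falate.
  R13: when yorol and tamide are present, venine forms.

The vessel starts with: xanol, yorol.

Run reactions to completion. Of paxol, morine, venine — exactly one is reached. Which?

yorol and xanol present → bryide forms (R8).
bryide present → raxide forms (R2).
raxide present → nexol forms (R4).
nexol and raxide present → bryate forms (R11).
bryate present → morine forms (R6).
venine would need yorol and tamide (R13), but tamide never forms. paxol would need falate (R12), but falate never forms.

morine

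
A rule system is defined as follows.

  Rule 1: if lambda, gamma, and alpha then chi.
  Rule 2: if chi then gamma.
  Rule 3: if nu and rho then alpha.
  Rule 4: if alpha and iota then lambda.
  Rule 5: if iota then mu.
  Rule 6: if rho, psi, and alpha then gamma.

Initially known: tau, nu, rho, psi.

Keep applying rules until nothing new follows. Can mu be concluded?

mu would need iota (Rule 5), but iota is never established.

No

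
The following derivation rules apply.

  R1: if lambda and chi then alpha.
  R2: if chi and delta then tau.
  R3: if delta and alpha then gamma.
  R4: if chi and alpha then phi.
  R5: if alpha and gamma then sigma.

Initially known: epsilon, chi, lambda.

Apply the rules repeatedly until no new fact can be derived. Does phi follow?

Yes

From lambda and chi, R1 gives alpha.
From chi and alpha, R4 gives phi.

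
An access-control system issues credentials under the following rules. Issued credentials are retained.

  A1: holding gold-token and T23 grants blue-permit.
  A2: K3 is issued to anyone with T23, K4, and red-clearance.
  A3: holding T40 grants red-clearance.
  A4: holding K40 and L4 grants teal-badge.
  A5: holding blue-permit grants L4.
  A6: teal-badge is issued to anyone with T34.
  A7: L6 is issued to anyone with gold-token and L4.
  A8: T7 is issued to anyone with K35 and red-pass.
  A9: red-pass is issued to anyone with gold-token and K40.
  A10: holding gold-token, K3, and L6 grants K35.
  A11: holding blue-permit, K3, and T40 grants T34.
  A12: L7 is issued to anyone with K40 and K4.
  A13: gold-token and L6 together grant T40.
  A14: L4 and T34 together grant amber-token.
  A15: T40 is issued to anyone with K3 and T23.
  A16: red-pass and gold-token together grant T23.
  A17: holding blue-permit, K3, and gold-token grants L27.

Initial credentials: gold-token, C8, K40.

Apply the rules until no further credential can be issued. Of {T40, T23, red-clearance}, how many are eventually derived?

Holding gold-token and K40 grants red-pass (A9).
Holding red-pass and gold-token grants T23 (A16).
Holding gold-token and T23 grants blue-permit (A1).
Holding blue-permit grants L4 (A5).
Holding gold-token and L4 grants L6 (A7).
Holding gold-token and L6 grants T40 (A13).
Holding T40 grants red-clearance (A3).
T40: reached.
T23: reached.
red-clearance: reached.
All 3 are reached.

3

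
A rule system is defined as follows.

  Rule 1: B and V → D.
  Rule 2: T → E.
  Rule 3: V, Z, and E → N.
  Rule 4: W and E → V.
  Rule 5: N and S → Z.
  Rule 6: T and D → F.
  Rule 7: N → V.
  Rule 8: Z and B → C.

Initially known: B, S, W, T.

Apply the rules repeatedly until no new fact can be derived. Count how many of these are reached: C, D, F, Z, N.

2

T holds, so E follows (Rule 2).
W and E hold, so V follows (Rule 4).
From B and V, Rule 1 gives D.
T and D hold, so F follows (Rule 6).
C would need Z and B (Rule 8), but Z is never established.
D: reached.
F: reached.
Z would need N and S (Rule 5), but N is never established.
N would need V, Z, and E (Rule 3), but Z is never established.
Reached: D and F — 2 of the 5.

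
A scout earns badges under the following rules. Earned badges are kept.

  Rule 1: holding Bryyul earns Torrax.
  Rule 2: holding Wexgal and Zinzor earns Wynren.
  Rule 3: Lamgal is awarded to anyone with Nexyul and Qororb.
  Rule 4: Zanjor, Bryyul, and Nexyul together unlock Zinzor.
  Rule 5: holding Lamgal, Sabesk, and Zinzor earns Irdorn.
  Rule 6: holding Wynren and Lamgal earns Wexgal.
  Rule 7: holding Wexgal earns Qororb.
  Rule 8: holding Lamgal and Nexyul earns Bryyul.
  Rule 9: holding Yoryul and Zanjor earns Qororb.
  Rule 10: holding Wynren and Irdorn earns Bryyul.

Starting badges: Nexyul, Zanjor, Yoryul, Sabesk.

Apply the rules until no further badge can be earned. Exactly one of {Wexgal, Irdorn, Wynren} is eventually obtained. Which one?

With Yoryul and Zanjor, Qororb is earned (Rule 9).
With Nexyul and Qororb, Lamgal is earned (Rule 3).
With Lamgal and Nexyul, Bryyul is earned (Rule 8).
With Zanjor, Bryyul, and Nexyul, Zinzor is earned (Rule 4).
With Lamgal, Sabesk, and Zinzor, Irdorn is earned (Rule 5).
Wynren would need Wexgal and Zinzor (Rule 2), but Wexgal is never earned. Wexgal would need Wynren and Lamgal (Rule 6), but Wynren is never earned.

Irdorn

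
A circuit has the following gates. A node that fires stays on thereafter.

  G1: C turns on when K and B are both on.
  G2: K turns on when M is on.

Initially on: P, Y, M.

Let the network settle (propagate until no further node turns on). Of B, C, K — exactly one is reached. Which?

M is on, so K turns on (G2).
C would need K and B (G1), but B never turns on. No rule produces B, and it is not given.

K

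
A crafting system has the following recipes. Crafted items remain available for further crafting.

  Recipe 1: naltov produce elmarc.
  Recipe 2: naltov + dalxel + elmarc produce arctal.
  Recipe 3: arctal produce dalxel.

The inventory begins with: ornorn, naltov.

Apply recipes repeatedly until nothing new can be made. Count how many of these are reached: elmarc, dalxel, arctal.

naltov → elmarc (Recipe 1).
elmarc: reached.
dalxel would need arctal (Recipe 3), but arctal is never obtained.
arctal would need naltov, dalxel, and elmarc (Recipe 2), but dalxel is never obtained.
Reached: elmarc — 1 of the 3.

1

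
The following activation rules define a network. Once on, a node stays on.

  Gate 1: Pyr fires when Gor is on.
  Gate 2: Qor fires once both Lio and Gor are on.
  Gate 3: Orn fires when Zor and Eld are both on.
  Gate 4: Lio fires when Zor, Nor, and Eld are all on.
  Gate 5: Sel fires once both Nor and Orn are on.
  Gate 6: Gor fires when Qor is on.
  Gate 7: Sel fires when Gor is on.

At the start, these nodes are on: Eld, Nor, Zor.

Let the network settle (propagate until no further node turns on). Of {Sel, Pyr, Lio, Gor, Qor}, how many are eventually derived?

2

Gate 4: Zor, Nor, and Eld on → Lio on.
Zor and Eld are on, so Orn fires (Gate 3).
Nor and Orn are on, so Sel fires (Gate 5).
Sel: reached.
Pyr would need Gor (Gate 1), but Gor never turns on.
Lio: reached.
Gor would need Qor (Gate 6), but Qor never turns on.
Qor would need Lio and Gor (Gate 2), but Gor never turns on.
Reached: Sel and Lio — 2 of the 5.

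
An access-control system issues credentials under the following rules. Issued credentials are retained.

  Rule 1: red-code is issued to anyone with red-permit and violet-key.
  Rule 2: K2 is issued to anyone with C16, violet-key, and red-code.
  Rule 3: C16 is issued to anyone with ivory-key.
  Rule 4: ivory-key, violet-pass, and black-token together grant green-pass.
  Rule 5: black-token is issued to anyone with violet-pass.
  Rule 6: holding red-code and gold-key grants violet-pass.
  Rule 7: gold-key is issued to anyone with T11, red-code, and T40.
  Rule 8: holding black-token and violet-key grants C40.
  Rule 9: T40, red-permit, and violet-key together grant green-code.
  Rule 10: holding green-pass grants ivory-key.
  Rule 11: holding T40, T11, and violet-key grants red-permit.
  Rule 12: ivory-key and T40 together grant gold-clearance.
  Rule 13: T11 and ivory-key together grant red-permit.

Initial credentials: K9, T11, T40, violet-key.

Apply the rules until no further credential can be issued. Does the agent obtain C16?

C16 would need ivory-key (Rule 3), but ivory-key is never granted.

No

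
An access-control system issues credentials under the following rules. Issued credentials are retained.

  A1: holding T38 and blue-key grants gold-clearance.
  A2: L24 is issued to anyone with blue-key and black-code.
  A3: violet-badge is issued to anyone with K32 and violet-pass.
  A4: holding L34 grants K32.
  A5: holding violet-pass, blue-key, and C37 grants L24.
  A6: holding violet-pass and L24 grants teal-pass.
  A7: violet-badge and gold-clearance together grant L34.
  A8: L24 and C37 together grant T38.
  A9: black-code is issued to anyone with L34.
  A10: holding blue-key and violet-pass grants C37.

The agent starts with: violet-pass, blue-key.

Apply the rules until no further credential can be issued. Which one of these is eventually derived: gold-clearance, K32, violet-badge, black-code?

Holding blue-key and violet-pass grants C37 (A10).
Holding violet-pass, blue-key, and C37 grants L24 (A5).
Holding L24 and C37 grants T38 (A8).
Holding T38 and blue-key grants gold-clearance (A1).
violet-badge would need K32 and violet-pass (A3), but K32 is never granted. black-code would need L34 (A9), but L34 is never granted. K32 would need L34 (A4), but L34 is never granted.

gold-clearance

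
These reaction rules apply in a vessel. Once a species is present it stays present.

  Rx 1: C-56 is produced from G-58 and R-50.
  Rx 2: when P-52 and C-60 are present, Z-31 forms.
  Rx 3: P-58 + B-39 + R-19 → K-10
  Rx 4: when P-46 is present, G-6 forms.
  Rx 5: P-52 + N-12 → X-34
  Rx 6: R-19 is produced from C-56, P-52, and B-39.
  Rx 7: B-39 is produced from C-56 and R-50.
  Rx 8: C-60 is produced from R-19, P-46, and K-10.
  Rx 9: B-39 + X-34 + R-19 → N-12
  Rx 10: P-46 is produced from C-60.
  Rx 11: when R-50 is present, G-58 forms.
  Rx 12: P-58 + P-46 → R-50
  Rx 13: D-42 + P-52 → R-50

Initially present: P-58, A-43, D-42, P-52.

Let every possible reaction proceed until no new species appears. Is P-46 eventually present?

No

P-46 would need C-60 (Rx 10), but C-60 never forms.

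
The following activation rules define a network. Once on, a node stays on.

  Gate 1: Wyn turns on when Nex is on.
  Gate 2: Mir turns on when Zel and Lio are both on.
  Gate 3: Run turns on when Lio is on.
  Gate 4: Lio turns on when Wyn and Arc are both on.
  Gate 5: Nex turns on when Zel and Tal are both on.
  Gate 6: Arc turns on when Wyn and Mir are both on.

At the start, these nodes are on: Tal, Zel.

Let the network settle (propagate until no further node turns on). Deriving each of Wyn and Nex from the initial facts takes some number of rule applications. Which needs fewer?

Nex

Nex: Zel and Tal are on, so Nex turns on (Gate 5). [1 rule application]
Wyn: Zel and Tal are on, so Nex turns on (Gate 5). Gate 1: Nex on → Wyn on. [2 rule applications]
Nex needs fewer.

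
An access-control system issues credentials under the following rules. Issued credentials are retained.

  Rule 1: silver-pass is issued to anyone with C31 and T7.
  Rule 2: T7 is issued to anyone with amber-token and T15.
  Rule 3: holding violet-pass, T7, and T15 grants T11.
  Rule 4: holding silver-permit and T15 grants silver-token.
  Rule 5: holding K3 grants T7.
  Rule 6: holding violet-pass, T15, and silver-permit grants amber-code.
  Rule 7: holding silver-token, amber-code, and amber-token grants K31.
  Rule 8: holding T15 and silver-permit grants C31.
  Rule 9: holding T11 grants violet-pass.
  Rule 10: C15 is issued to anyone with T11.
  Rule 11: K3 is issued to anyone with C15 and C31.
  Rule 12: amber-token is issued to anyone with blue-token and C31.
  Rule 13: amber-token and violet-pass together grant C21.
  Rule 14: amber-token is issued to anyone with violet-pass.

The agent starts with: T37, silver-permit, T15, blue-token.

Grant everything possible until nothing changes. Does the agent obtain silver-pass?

Yes

Holding T15 and silver-permit grants C31 (Rule 8).
Holding blue-token and C31 grants amber-token (Rule 12).
Holding amber-token and T15 grants T7 (Rule 2).
Holding C31 and T7 grants silver-pass (Rule 1).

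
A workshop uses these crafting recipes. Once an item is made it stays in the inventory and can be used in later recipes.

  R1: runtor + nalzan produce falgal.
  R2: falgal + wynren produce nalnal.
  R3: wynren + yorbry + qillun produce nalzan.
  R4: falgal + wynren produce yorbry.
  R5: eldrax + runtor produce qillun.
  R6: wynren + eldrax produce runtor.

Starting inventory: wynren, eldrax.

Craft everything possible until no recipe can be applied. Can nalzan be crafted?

No

nalzan would need wynren, yorbry, and qillun (R3), but yorbry is never obtained.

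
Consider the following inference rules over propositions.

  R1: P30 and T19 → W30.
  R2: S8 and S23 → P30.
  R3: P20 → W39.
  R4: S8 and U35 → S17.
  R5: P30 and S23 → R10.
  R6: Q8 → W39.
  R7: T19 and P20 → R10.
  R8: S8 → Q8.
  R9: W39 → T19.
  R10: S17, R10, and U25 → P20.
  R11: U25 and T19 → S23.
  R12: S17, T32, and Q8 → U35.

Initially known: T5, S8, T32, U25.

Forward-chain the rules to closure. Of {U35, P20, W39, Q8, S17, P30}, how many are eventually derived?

3

S8 holds, so Q8 follows (R8).
From Q8, R6 gives W39.
W39 holds, so T19 follows (R9).
U25 and T19 hold, so S23 follows (R11).
S8 and S23 hold, so P30 follows (R2).
U35 would need S17, T32, and Q8 (R12), but S17 is never established.
P20 would need S17, R10, and U25 (R10), but S17 is never established.
W39: reached.
Q8: reached.
S17 would need S8 and U35 (R4), but U35 is never established.
P30: reached.
Reached: W39, Q8, and P30 — 3 of the 6.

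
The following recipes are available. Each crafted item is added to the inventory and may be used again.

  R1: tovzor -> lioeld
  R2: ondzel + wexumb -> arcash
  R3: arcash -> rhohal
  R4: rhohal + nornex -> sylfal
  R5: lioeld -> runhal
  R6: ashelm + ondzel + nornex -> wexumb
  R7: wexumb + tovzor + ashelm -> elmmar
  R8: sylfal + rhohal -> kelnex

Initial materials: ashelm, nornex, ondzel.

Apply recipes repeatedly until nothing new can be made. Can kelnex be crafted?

Yes

Using R6, ashelm, ondzel, and nornex make wexumb.
ondzel + wexumb -> arcash (R2).
arcash -> rhohal (R3).
Using R4, rhohal and nornex make sylfal.
Using R8, sylfal and rhohal make kelnex.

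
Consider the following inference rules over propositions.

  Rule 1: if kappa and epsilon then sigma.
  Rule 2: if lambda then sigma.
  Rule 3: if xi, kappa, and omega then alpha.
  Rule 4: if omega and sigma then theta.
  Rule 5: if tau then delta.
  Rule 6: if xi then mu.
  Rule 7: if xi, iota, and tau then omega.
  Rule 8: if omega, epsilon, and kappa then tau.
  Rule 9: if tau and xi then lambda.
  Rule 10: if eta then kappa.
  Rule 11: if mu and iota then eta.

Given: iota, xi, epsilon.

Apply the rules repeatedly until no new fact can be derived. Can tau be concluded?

No

tau would need omega, epsilon, and kappa (Rule 8), but omega is never established.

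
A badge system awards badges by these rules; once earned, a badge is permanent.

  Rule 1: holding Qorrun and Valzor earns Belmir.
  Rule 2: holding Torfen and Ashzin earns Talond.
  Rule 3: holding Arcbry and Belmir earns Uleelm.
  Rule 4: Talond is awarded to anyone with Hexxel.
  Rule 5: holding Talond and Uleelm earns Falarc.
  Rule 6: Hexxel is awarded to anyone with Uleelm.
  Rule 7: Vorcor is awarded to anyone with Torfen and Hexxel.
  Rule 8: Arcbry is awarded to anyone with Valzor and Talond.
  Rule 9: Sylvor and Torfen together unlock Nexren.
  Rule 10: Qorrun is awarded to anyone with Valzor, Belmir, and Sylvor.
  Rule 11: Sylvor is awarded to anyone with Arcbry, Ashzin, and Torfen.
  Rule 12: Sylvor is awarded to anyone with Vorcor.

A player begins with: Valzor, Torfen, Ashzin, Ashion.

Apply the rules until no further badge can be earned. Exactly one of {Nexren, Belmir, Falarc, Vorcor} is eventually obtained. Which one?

Nexren

With Torfen and Ashzin, Talond is earned (Rule 2).
With Valzor and Talond, Arcbry is earned (Rule 8).
With Arcbry, Ashzin, and Torfen, Sylvor is earned (Rule 11).
With Sylvor and Torfen, Nexren is earned (Rule 9).
Vorcor would need Torfen and Hexxel (Rule 7), but Hexxel is never earned. Falarc would need Talond and Uleelm (Rule 5), but Uleelm is never earned. Belmir would need Qorrun and Valzor (Rule 1), but Qorrun is never earned.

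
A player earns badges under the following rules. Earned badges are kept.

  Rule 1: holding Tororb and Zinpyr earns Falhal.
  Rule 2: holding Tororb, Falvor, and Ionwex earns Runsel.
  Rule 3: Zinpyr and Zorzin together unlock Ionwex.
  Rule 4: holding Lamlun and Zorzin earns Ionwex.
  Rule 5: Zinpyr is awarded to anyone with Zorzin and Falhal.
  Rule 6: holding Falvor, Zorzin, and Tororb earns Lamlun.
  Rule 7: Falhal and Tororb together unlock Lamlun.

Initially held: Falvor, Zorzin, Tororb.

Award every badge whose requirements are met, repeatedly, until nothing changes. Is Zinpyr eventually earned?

Zinpyr would need Zorzin and Falhal (Rule 5), but Falhal is never earned.

No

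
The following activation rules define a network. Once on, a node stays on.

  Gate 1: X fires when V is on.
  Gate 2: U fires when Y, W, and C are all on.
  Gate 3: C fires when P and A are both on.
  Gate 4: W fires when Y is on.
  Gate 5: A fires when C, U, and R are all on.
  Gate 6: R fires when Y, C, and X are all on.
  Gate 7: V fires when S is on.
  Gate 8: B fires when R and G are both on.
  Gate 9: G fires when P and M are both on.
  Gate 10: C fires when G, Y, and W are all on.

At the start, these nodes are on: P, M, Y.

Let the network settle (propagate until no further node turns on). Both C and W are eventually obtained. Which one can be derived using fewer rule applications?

W: Gate 4: Y on → W on. [1 rule application]
C: Gate 9: P and M on → G on. Y is on, so W fires (Gate 4). G, Y, and W are on, so C fires (Gate 10). [3 rule applications]
W needs fewer.

W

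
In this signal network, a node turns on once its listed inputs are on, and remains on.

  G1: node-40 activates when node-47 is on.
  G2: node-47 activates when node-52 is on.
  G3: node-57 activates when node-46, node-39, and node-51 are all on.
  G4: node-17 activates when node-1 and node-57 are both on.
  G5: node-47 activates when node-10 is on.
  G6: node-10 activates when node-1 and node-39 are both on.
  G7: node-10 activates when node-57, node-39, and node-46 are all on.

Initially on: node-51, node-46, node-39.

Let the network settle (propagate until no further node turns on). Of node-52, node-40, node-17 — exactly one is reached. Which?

G3: node-46, node-39, and node-51 on → node-57 on.
node-57, node-39, and node-46 are on, so node-10 activates (G7).
node-10 is on, so node-47 activates (G5).
G1: node-47 on → node-40 on.
node-17 would need node-1 and node-57 (G4), but node-1 never turns on. No rule produces node-52, and it is not given.

node-40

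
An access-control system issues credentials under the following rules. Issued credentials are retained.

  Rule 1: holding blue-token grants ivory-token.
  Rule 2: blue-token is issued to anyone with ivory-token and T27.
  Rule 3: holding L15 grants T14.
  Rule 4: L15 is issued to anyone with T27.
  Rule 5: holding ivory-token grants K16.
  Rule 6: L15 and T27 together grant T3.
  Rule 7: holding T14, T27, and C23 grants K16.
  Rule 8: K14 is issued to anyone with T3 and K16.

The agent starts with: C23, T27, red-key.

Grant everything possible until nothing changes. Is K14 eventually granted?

Holding T27 grants L15 (Rule 4).
Holding L15 grants T14 (Rule 3).
Holding L15 and T27 grants T3 (Rule 6).
Holding T14, T27, and C23 grants K16 (Rule 7).
Holding T3 and K16 grants K14 (Rule 8).

Yes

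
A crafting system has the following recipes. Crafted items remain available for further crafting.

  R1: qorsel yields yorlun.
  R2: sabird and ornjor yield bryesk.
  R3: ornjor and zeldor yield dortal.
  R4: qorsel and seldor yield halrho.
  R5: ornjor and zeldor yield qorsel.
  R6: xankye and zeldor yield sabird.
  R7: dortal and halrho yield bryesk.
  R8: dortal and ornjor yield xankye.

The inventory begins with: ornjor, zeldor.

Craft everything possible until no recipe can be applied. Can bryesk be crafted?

Yes

ornjor and zeldor → dortal (R3).
Using R8, dortal and ornjor make xankye.
Using R6, xankye and zeldor make sabird.
Using R2, sabird and ornjor make bryesk.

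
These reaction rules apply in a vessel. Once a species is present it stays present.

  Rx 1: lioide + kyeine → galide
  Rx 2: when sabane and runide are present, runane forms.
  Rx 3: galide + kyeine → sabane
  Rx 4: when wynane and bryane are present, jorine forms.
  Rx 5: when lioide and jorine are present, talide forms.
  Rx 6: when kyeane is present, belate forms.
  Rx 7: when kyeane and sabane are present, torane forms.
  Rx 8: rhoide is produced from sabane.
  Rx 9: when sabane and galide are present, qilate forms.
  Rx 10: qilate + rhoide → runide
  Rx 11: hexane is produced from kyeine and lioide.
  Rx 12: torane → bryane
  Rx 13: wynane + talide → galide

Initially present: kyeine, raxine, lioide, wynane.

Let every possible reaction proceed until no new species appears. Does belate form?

belate would need kyeane (Rx 6), but kyeane never forms.

No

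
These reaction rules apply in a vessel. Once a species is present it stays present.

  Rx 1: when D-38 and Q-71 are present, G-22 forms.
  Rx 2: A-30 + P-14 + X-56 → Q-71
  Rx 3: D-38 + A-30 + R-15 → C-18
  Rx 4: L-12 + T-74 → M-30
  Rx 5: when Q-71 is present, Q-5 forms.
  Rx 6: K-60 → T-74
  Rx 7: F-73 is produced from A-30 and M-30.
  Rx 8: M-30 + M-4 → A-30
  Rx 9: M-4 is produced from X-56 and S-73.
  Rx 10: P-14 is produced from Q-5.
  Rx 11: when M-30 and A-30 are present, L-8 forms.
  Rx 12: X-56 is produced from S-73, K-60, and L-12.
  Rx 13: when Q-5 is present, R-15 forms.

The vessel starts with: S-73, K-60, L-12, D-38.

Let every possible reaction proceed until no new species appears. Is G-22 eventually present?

G-22 would need D-38 and Q-71 (Rx 1), but Q-71 never forms.

No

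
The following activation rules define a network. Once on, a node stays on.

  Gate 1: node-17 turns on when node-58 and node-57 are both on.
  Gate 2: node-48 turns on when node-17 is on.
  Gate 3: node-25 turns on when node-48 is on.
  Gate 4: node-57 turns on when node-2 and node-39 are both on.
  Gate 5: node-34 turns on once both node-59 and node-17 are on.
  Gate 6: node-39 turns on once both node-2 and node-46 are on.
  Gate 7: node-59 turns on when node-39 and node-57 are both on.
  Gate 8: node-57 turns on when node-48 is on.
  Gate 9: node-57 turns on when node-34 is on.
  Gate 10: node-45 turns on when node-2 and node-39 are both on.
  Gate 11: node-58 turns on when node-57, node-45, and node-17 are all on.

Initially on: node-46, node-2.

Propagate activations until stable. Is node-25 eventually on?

node-25 would need node-48 (Gate 3), but node-48 never turns on.

No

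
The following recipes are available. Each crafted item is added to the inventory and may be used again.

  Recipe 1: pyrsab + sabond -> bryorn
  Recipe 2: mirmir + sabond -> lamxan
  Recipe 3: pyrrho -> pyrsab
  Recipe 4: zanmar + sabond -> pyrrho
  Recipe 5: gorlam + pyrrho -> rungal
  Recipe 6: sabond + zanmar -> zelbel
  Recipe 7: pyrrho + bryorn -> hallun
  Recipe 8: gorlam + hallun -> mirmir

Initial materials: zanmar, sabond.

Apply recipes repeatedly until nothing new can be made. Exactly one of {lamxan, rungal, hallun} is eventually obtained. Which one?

hallun

zanmar + sabond -> pyrrho (Recipe 4).
pyrrho -> pyrsab (Recipe 3).
pyrsab + sabond -> bryorn (Recipe 1).
pyrrho + bryorn -> hallun (Recipe 7).
rungal would need gorlam and pyrrho (Recipe 5), but gorlam is never obtained. lamxan would need mirmir and sabond (Recipe 2), but mirmir is never obtained.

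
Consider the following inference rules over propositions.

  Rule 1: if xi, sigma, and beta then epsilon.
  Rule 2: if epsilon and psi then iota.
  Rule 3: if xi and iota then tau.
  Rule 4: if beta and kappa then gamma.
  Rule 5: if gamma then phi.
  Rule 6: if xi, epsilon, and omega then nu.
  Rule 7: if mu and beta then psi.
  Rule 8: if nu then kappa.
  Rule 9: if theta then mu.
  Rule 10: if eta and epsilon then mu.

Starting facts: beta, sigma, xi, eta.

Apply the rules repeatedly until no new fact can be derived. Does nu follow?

nu would need xi, epsilon, and omega (Rule 6), but omega is never established.

No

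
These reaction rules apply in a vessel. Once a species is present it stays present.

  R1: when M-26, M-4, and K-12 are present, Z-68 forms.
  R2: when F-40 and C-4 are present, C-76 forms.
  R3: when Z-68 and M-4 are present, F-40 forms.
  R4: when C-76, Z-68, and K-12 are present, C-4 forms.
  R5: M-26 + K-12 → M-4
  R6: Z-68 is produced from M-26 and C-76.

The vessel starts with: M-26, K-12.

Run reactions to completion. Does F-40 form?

M-26 and K-12 present → M-4 forms (R5).
M-26, M-4, and K-12 present → Z-68 forms (R1).
Z-68 and M-4 present → F-40 forms (R3).

Yes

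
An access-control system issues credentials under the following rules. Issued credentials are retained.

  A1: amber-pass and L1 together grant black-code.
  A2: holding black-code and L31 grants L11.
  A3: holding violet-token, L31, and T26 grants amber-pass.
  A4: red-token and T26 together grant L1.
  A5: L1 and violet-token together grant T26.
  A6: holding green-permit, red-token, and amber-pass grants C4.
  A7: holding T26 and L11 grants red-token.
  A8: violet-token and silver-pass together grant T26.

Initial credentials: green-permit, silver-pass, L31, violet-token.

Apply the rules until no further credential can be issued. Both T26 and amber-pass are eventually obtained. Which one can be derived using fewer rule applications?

T26: Holding violet-token and silver-pass grants T26 (A8). [1 rule application]
amber-pass: Holding violet-token and silver-pass grants T26 (A8). Holding violet-token, L31, and T26 grants amber-pass (A3). [2 rule applications]
T26 needs fewer.

T26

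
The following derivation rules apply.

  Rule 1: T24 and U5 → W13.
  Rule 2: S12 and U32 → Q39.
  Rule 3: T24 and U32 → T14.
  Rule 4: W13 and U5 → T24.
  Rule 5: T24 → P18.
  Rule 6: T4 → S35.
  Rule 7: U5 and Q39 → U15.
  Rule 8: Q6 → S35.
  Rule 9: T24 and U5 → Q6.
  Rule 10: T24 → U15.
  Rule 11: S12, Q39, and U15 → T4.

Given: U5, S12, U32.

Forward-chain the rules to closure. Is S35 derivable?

S12 and U32 hold, so Q39 follows (Rule 2).
From U5 and Q39, Rule 7 gives U15.
From S12, Q39, and U15, Rule 11 gives T4.
From T4, Rule 6 gives S35.

Yes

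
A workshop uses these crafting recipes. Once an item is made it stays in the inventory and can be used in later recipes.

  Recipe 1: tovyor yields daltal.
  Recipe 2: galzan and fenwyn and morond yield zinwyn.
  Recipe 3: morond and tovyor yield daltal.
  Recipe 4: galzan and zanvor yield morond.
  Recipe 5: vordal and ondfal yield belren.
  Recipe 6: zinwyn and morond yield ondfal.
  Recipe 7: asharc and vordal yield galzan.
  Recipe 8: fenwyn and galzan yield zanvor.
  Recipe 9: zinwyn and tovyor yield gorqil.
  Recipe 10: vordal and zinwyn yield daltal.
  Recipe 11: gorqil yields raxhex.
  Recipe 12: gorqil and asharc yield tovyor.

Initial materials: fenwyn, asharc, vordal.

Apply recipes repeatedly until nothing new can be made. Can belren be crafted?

Yes

asharc and vordal → galzan (Recipe 7).
fenwyn and galzan → zanvor (Recipe 8).
Using Recipe 4, galzan and zanvor make morond.
Using Recipe 2, galzan, fenwyn, and morond make zinwyn.
Using Recipe 6, zinwyn and morond make ondfal.
Using Recipe 5, vordal and ondfal make belren.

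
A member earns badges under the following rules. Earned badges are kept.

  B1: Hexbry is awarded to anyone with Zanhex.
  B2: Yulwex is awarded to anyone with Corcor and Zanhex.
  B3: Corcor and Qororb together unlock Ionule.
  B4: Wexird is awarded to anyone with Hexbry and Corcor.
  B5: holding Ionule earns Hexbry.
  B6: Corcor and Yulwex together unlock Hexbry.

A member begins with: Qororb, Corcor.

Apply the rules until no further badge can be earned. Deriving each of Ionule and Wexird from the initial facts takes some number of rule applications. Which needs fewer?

Ionule

Ionule: With Corcor and Qororb, Ionule is earned (B3). [1 rule application]
Wexird: With Corcor and Qororb, Ionule is earned (B3). With Ionule, Hexbry is earned (B5). With Hexbry and Corcor, Wexird is earned (B4). [3 rule applications]
Ionule needs fewer.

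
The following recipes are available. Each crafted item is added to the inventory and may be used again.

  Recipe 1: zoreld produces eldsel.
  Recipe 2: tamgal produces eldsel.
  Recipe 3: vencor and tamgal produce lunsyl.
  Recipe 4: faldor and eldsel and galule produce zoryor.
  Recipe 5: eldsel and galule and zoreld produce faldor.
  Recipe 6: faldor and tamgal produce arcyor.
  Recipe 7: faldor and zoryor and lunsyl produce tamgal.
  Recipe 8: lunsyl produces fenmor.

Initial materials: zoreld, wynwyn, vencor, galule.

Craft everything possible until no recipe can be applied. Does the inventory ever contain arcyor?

No

arcyor would need faldor and tamgal (Recipe 6), but tamgal is never obtained.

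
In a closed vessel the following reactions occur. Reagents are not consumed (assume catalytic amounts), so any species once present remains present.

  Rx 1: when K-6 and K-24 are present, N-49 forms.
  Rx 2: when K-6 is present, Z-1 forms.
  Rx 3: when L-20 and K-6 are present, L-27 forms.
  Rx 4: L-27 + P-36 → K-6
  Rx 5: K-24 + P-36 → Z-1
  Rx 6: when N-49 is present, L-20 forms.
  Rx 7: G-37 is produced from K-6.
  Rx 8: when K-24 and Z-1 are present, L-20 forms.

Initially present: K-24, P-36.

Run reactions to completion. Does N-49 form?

N-49 would need K-6 and K-24 (Rx 1), but K-6 never forms.

No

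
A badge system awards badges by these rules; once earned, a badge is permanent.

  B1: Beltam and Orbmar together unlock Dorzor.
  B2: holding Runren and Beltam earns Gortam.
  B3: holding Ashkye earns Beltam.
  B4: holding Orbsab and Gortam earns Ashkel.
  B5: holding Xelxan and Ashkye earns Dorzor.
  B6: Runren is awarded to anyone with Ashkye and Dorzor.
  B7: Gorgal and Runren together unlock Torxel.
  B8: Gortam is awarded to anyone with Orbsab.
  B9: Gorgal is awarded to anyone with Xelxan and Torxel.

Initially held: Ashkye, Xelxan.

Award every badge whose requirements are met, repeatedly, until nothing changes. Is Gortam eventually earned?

Yes

With Xelxan and Ashkye, Dorzor is earned (B5).
With Ashkye, Beltam is earned (B3).
With Ashkye and Dorzor, Runren is earned (B6).
With Runren and Beltam, Gortam is earned (B2).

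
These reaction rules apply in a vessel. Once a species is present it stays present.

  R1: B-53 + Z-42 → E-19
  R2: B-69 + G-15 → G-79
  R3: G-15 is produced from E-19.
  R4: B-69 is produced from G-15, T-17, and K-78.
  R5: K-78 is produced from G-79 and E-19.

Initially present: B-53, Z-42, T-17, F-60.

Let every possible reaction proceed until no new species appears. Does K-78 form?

K-78 would need G-79 and E-19 (R5), but G-79 never forms.

No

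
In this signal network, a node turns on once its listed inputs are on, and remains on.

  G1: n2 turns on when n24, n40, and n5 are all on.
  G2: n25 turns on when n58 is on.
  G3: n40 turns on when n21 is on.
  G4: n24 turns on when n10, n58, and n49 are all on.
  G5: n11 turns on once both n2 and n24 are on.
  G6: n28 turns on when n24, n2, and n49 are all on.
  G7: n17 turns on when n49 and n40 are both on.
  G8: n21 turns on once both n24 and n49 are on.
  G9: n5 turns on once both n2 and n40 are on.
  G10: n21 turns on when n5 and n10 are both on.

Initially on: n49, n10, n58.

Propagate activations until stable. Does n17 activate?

n10, n58, and n49 are on, so n24 turns on (G4).
G8: n24 and n49 on → n21 on.
G3: n21 on → n40 on.
n49 and n40 are on, so n17 turns on (G7).

Yes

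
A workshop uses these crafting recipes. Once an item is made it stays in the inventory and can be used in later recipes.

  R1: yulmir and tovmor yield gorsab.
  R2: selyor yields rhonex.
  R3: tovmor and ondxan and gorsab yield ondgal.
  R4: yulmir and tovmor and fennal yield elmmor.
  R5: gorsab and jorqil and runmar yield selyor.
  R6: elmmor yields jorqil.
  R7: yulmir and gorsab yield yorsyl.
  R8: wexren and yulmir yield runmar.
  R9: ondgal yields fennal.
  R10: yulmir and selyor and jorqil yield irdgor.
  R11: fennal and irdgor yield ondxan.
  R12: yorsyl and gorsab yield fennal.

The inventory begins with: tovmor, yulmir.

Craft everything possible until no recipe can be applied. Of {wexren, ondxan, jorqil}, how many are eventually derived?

Using R1, yulmir and tovmor make gorsab.
yulmir and gorsab → yorsyl (R7).
yorsyl and gorsab → fennal (R12).
yulmir and tovmor and fennal → elmmor (R4).
Using R6, elmmor makes jorqil.
No rule produces wexren, and it is not given.
ondxan would need fennal and irdgor (R11), but irdgor is never obtained.
jorqil: reached.
Reached: jorqil — 1 of the 3.

1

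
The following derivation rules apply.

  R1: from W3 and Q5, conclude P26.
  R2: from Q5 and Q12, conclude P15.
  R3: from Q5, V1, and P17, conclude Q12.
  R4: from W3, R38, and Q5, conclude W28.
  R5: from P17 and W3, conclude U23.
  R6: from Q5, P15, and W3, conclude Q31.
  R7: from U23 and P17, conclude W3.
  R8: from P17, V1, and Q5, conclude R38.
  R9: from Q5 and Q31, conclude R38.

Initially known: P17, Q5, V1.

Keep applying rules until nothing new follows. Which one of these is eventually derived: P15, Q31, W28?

From Q5, V1, and P17, R3 gives Q12.
Q5 and Q12 hold, so P15 follows (R2).
W28 would need W3, R38, and Q5 (R4), but W3 is never established. Q31 would need Q5, P15, and W3 (R6), but W3 is never established.

P15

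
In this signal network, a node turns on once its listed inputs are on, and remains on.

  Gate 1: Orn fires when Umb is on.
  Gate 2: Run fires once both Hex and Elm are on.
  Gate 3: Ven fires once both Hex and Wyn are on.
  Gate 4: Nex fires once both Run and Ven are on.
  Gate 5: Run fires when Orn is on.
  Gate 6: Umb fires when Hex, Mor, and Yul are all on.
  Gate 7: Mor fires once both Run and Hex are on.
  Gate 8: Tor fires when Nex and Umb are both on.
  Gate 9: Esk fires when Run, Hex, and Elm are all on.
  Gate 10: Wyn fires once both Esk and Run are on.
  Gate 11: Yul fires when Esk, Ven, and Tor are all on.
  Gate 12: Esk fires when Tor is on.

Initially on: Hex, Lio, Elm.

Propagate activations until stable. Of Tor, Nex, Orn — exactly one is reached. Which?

Nex

Gate 2: Hex and Elm on → Run on.
Run, Hex, and Elm are on, so Esk fires (Gate 9).
Gate 10: Esk and Run on → Wyn on.
Hex and Wyn are on, so Ven fires (Gate 3).
Gate 4: Run and Ven on → Nex on.
Orn would need Umb (Gate 1), but Umb never turns on. Tor would need Nex and Umb (Gate 8), but Umb never turns on.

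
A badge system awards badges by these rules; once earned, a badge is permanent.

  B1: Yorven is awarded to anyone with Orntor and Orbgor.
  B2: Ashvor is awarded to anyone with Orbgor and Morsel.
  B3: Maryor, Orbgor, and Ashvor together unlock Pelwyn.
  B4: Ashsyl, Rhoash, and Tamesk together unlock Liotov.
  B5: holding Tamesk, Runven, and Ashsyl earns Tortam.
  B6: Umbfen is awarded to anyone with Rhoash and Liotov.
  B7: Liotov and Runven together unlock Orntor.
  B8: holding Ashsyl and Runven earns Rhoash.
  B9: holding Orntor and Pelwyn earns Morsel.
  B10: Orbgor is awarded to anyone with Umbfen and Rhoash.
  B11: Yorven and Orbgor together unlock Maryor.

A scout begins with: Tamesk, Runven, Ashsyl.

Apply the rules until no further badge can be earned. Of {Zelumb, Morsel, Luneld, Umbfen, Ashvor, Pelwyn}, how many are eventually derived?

With Ashsyl and Runven, Rhoash is earned (B8).
With Ashsyl, Rhoash, and Tamesk, Liotov is earned (B4).
With Rhoash and Liotov, Umbfen is earned (B6).
No rule produces Zelumb, and it is not given.
Morsel would need Orntor and Pelwyn (B9), but Pelwyn is never earned.
No rule produces Luneld, and it is not given.
Umbfen: reached.
Ashvor would need Orbgor and Morsel (B2), but Morsel is never earned.
Pelwyn would need Maryor, Orbgor, and Ashvor (B3), but Ashvor is never earned.
Reached: Umbfen — 1 of the 6.

1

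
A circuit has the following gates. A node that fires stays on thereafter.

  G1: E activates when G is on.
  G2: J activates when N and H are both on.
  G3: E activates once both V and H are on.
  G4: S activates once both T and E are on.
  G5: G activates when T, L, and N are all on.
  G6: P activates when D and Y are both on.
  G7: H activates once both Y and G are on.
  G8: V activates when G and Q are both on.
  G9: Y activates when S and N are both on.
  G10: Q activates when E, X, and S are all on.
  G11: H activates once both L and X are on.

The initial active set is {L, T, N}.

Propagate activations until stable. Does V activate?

No

V would need G and Q (G8), but Q never turns on.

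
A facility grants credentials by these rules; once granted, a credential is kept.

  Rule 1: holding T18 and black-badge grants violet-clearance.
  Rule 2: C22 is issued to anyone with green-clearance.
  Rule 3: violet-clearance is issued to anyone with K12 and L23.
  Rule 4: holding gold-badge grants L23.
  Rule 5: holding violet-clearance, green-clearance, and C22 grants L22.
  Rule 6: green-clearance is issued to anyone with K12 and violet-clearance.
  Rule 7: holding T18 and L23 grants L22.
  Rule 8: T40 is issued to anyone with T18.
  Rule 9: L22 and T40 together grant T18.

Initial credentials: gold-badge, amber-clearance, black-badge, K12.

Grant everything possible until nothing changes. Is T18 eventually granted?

T18 would need L22 and T40 (Rule 9), but T40 is never granted.

No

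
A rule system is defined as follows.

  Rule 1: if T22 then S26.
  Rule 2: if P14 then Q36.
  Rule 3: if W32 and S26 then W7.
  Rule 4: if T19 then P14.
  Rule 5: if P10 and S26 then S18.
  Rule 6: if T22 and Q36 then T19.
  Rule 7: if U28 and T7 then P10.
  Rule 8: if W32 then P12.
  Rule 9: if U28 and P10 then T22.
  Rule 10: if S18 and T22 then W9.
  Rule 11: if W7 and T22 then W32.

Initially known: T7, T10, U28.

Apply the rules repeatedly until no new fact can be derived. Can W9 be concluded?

U28 and T7 hold, so P10 follows (Rule 7).
U28 and P10 hold, so T22 follows (Rule 9).
From T22, Rule 1 gives S26.
From P10 and S26, Rule 5 gives S18.
From S18 and T22, Rule 10 gives W9.

Yes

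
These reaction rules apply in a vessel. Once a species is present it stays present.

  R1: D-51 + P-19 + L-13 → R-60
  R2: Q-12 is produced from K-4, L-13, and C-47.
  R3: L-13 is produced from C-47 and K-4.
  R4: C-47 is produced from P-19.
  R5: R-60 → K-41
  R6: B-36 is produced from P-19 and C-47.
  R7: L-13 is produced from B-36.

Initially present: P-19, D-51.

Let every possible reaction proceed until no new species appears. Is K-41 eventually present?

P-19 present → C-47 forms (R4).
P-19 and C-47 present → B-36 forms (R6).
B-36 present → L-13 forms (R7).
D-51, P-19, and L-13 present → R-60 forms (R1).
R-60 present → K-41 forms (R5).

Yes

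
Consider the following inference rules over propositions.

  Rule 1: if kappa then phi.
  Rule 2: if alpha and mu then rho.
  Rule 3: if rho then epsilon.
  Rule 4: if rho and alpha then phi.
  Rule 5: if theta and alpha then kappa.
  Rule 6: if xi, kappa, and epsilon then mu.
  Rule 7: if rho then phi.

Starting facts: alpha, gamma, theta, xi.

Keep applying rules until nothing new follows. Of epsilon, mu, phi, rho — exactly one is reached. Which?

From theta and alpha, Rule 5 gives kappa.
From kappa, Rule 1 gives phi.
rho would need alpha and mu (Rule 2), but mu is never established. epsilon would need rho (Rule 3), but rho is never established. mu would need xi, kappa, and epsilon (Rule 6), but epsilon is never established.

phi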